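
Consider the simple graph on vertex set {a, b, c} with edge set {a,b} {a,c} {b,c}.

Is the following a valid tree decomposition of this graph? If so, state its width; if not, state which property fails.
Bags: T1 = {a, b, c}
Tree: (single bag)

Yes; width 2.

Vertex coverage: the bags together contain {a, b, c}, the full vertex set. Edge coverage: each edge of G has both endpoints in at least one bag. Running intersection: for every vertex, the bags containing it form a connected subtree. All three properties hold, so this is a valid tree decomposition of width max|bag| − 1 = 2, and hence tw(G) ≤ 2.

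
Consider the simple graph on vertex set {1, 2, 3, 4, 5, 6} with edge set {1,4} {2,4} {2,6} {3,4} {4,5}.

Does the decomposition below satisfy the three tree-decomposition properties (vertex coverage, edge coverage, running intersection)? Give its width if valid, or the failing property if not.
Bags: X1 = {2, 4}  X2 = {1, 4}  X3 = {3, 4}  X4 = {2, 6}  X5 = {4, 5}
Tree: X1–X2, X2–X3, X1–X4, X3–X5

Checking the three conditions: (i) the bags cover all of {1, 2, 3, 4, 5, 6}; (ii) for each edge, some bag contains both endpoints; (iii) the bags containing any fixed vertex form a subtree. All hold, so the decomposition is valid with width 2 − 1 = 1.

Yes; width 1.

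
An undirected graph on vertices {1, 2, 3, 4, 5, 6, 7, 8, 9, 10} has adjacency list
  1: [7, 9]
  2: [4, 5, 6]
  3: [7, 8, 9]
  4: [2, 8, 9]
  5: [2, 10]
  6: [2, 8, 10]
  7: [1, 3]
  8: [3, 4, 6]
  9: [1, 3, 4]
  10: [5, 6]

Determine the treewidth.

A width-2 tree decomposition is:
Bags: B1 = {2, 5, 10}  B2 = {2, 6, 10}  B3 = {2, 4, 6}  B4 = {4, 6, 8}  B5 = {4, 8, 9}  B6 = {3, 8, 9}  B7 = {1, 3, 9}  B8 = {1, 3, 7}
Tree: B1–B2, B2–B3, B3–B4, B4–B5, B5–B6, B6–B7, B7–B8
Each bag holds 3 vertices, so the decomposition has width 2, which upper-bounds the treewidth. The edges 5–10–6–2–5 form a cycle, so G is not a tree and its treewidth is at least 2. Combining the bounds, tw(G) = 2.

2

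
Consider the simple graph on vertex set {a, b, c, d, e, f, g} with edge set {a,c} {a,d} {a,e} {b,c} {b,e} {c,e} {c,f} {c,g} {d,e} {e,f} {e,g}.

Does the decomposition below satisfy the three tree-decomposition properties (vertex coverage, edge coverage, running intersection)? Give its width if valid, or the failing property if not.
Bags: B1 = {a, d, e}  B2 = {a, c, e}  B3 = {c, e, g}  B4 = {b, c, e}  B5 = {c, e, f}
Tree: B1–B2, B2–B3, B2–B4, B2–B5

Yes; width 2.

Every vertex of G appears in some bag (union = {a, b, c, d, e, f, g}); every edge is covered by a bag; and for each vertex v the set of bags containing v is connected in the bag tree. The decomposition is therefore valid. The largest bag has 3 vertices, so the width is 2.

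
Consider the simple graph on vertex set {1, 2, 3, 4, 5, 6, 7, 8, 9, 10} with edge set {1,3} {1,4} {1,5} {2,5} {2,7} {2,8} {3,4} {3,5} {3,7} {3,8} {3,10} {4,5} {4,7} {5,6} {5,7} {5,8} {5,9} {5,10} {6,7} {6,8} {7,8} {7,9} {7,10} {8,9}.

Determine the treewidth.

A width-3 tree decomposition is:
Bags: B1 = {2, 5, 7, 8}  B2 = {3, 5, 7, 8}  B3 = {5, 6, 7, 8}  B4 = {3, 4, 5, 7}  B5 = {3, 5, 7, 10}  B6 = {5, 7, 8, 9}  B7 = {1, 3, 4, 5}
Tree: B1–B2, B1–B3, B2–B4, B4–B5, B1–B6, B4–B7
The largest bag has 4 vertices, giving width 3; this decomposition certifies tw(G) ≤ 3. Conversely, {1, 3, 4, 5} is a clique of size 4, and the vertices of any clique must share a bag in every tree decomposition; so some bag has ≥ 4 vertices and tw(G) ≥ 3. The upper and lower bounds meet at 3, so that is the treewidth.

3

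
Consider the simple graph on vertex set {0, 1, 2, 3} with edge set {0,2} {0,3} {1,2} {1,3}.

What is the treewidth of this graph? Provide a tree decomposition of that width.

Each bag holds 3 vertices, so the decomposition has width 2, which upper-bounds the treewidth. The edges 2–1–3–0–2 form a cycle, so G is not a tree and its treewidth is at least 2. Combining the bounds, tw(G) = 2.

Treewidth 2.
Bags: B1 = {1, 2, 3}  B2 = {0, 2, 3}
Tree: B1–B2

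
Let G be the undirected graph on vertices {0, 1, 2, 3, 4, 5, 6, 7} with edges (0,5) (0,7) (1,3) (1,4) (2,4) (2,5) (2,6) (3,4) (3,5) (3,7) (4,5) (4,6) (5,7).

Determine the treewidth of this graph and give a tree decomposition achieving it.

Treewidth 2.
One such decomposition:
Bags: B1 = {3, 5, 7}  B2 = {3, 4, 5}  B3 = {1, 3, 4}  B4 = {2, 4, 5}  B5 = {0, 5, 7}  B6 = {2, 4, 6}
Tree: B1–B2, B2–B3, B2–B4, B1–B5, B4–B6

Each bag holds 3 vertices, so the decomposition has width 2, which upper-bounds the treewidth. On the other hand G contains the 3-clique {0, 5, 7}. A clique must lie in a single bag of any decomposition, so no decomposition can have width below 2. Therefore the treewidth is 2.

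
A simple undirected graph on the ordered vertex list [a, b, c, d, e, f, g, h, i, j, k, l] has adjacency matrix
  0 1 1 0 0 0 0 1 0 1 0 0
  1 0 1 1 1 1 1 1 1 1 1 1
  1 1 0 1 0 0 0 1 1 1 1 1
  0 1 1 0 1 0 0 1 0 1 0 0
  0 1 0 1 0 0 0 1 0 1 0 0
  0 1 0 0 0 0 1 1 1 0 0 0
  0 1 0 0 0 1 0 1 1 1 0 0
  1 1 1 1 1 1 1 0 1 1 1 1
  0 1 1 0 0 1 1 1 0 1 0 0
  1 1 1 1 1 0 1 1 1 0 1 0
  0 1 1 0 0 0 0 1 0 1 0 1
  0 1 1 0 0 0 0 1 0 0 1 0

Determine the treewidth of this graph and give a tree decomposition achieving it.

Treewidth 4.
One such decomposition:
Bags: B1 = {b, c, h, i, j}  B2 = {a, b, c, h, j}  B3 = {b, c, d, h, j}  B4 = {b, c, h, j, k}  B5 = {b, c, h, k, l}  B6 = {b, g, h, i, j}  B7 = {b, d, e, h, j}  B8 = {b, f, g, h, i}
Tree: B1–B2, B2–B3, B2–B4, B4–B5, B1–B6, B3–B7, B6–B8

The largest bag has 5 vertices, giving width 4; this decomposition certifies tw(G) ≤ 4. Conversely, {b, g, h, i, j} is a clique of size 5, and the vertices of any clique must share a bag in every tree decomposition; so some bag has ≥ 5 vertices and tw(G) ≥ 4. Therefore the treewidth is 4.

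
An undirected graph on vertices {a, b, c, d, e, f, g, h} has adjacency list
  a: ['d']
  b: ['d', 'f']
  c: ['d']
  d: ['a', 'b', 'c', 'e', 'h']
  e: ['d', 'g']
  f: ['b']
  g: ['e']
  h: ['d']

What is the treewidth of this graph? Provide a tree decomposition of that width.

Each bag holds 2 vertices, so the decomposition has width 1, which upper-bounds the treewidth. Since G has at least one edge (e.g. a–d), it is not an edgeless graph, so tw(G) ≥ 1. Therefore the treewidth is 1.

Treewidth 1.
Bags: B1 = {a, d}  B2 = {b, d}  B3 = {d, e}  B4 = {b, f}  B5 = {d, h}  B6 = {e, g}  B7 = {c, d}
Tree: B1–B2, B2–B3, B2–B4, B1–B5, B3–B6, B1–B7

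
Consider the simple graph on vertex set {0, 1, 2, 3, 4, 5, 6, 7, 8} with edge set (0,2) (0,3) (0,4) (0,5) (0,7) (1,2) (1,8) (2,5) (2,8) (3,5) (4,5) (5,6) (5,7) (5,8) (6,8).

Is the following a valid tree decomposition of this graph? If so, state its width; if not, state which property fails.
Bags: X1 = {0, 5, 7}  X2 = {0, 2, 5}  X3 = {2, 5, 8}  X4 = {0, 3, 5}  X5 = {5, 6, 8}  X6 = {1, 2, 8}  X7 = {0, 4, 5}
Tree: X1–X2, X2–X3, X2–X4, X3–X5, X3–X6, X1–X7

Yes; width 2.

Vertex coverage: the bags together contain {0, 1, 2, 3, 4, 5, 6, 7, 8}, the full vertex set. Edge coverage: each edge of G has both endpoints in at least one bag. Running intersection: for every vertex, the bags containing it form a connected subtree. All three properties hold, so this is a valid tree decomposition of width max|bag| − 1 = 2, and hence tw(G) ≤ 2.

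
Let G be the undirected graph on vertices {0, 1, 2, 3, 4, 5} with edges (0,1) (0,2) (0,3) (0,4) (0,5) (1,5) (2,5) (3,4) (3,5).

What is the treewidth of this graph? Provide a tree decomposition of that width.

Treewidth 2.
One optimal decomposition is:
Bags: B1 = {0, 3, 4}  B2 = {0, 3, 5}  B3 = {0, 2, 5}  B4 = {0, 1, 5}
Tree: B1–B2, B2–B3, B2–B4

The largest bag has 3 vertices, giving width 2; this decomposition certifies tw(G) ≤ 2. On the other hand G contains the 3-clique {0, 3, 4}. A clique must lie in a single bag of any decomposition, so no decomposition can have width below 2. Therefore the treewidth is 2.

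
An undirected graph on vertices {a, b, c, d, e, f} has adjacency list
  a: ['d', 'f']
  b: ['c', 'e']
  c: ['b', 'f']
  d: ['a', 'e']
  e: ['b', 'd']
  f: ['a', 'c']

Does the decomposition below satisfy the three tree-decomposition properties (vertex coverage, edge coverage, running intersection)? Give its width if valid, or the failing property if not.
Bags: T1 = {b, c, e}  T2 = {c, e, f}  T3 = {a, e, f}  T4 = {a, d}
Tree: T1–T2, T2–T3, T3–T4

No — edge (e,d) lies in no bag.

A tree decomposition must satisfy three properties: every vertex lies in some bag; for every edge, both endpoints lie together in some bag; and for every vertex, the bags containing it form a connected subtree. Here edge (e,d) lies in no bag, so the decomposition is invalid.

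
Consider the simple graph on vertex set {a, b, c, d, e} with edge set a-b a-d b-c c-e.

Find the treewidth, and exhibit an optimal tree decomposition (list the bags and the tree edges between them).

Treewidth 1.
One optimal decomposition is:
Bags: B1 = {c, e}  B2 = {b, c}  B3 = {a, b}  B4 = {a, d}
Tree: B1–B2, B2–B3, B3–B4

The largest bag has 2 vertices, giving width 1; this decomposition certifies tw(G) ≤ 1. G has an edge, so its treewidth is at least 1. Therefore the treewidth is 1.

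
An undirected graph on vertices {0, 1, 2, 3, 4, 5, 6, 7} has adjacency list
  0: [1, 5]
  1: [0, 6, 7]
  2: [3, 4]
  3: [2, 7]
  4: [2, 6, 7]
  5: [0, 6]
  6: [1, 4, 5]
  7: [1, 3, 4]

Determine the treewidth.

A width-2 tree decomposition is:
Bags: B1 = {2, 3, 4}  B2 = {3, 4, 7}  B3 = {4, 6, 7}  B4 = {1, 6, 7}  B5 = {1, 5, 6}  B6 = {0, 1, 5}
Tree: B1–B2, B2–B3, B3–B4, B4–B5, B5–B6
Each bag holds 3 vertices, so the decomposition has width 2, which upper-bounds the treewidth. For the lower bound, G contains the cycle 2–3–7–4–2, so G is not a forest; only forests have treewidth ≤ 1, hence tw(G) ≥ 2. The upper and lower bounds meet at 2, so that is the treewidth.

2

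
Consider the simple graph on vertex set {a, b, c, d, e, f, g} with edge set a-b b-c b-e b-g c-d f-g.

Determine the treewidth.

A width-1 tree decomposition is:
Bags: B1 = {a, b}  B2 = {b, c}  B3 = {b, g}  B4 = {b, e}  B5 = {f, g}  B6 = {c, d}
Tree: B1–B2, B1–B3, B3–B4, B3–B5, B2–B6
The largest bag has 2 vertices, giving width 1; this decomposition certifies tw(G) ≤ 1. G has an edge, so its treewidth is at least 1. Therefore the treewidth is 1.

1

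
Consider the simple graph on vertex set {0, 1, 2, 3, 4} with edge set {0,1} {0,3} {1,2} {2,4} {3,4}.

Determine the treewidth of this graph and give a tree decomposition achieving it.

Treewidth 2.
One such decomposition:
Bags: B1 = {0, 3, 4}  B2 = {0, 2, 4}  B3 = {0, 1, 2}
Tree: B1–B2, B2–B3

Each bag holds 3 vertices, so the decomposition has width 2, which upper-bounds the treewidth. The edges 0–3–4–2–1–0 form a cycle, so G is not a tree and its treewidth is at least 2. Therefore the treewidth is 2.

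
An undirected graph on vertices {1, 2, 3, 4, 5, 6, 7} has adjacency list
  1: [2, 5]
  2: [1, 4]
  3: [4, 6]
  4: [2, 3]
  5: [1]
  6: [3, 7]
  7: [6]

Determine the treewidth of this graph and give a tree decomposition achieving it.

Each bag holds 2 vertices, so the decomposition has width 1, which upper-bounds the treewidth. G has an edge, so its treewidth is at least 1. Combining the bounds, tw(G) = 1.

Treewidth 1.
Bags: B1 = {6, 7}  B2 = {3, 6}  B3 = {3, 4}  B4 = {2, 4}  B5 = {1, 2}  B6 = {1, 5}
Tree: B1–B2, B2–B3, B3–B4, B4–B5, B5–B6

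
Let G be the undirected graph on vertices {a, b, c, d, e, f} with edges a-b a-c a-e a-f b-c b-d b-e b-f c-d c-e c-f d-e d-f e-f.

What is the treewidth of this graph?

A width-4 tree decomposition is:
Bags: B1 = {a, b, c, e, f}  B2 = {b, c, d, e, f}
Tree: B1–B2
Every bag has size at most 5, so the width is 5 − 1 = 4 and tw(G) ≤ 4. On the other hand G contains the 5-clique {b, c, d, e, f}. A clique must lie in a single bag of any decomposition, so no decomposition can have width below 4. Combining the bounds, tw(G) = 4.

4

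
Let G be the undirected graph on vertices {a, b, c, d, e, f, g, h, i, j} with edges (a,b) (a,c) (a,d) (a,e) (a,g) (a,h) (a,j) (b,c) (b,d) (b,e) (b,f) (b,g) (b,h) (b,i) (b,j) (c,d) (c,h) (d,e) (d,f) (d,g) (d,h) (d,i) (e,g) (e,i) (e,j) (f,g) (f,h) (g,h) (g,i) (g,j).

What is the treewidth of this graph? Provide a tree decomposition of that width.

Treewidth 4.
Bags: B1 = {a, b, c, d, h}  B2 = {a, b, d, g, h}  B3 = {b, d, f, g, h}  B4 = {a, b, d, e, g}  B5 = {a, b, e, g, j}  B6 = {b, d, e, g, i}
Tree: B1–B2, B2–B3, B2–B4, B4–B5, B4–B6

The largest bag has 5 vertices, giving width 4; this decomposition certifies tw(G) ≤ 4. For the lower bound, the 5 vertices {a, b, d, e, g} are pairwise adjacent, and any tree decomposition puts a clique entirely inside one bag — forcing width ≥ 4. Hence tw(G) = 4 exactly.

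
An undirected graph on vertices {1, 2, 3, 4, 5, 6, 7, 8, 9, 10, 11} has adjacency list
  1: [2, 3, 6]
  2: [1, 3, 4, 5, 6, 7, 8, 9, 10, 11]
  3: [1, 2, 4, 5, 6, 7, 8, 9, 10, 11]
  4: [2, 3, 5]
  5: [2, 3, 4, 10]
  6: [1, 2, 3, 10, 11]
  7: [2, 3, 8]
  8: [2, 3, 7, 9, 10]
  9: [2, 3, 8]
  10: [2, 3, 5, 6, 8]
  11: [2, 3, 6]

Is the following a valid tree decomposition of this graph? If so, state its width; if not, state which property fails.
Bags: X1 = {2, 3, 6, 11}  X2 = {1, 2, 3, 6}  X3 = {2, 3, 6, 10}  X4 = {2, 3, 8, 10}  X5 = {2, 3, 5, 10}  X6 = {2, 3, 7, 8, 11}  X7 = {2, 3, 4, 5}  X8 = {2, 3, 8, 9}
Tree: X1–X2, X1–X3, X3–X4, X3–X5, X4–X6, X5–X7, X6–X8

No — bags containing vertex 11 are not connected in the tree.

A tree decomposition must satisfy three properties: every vertex lies in some bag; for every edge, both endpoints lie together in some bag; and for every vertex, the bags containing it form a connected subtree. Here bags containing vertex 11 are not connected in the tree, so the decomposition is invalid.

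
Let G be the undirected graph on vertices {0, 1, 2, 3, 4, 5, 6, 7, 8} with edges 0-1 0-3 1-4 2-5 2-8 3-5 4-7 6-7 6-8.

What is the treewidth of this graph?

A width-2 tree decomposition is:
Bags: B1 = {4, 6, 7}  B2 = {1, 4, 6}  B3 = {0, 1, 6}  B4 = {0, 3, 6}  B5 = {3, 5, 6}  B6 = {2, 5, 6}  B7 = {2, 6, 8}
Tree: B1–B2, B2–B3, B3–B4, B4–B5, B5–B6, B6–B7
Every bag has size at most 3, so the width is 3 − 1 = 2 and tw(G) ≤ 2. The edges 6–7–4–1–0–3–5–2–8–6 form a cycle, so G is not a tree and its treewidth is at least 2. Hence tw(G) = 2 exactly.

2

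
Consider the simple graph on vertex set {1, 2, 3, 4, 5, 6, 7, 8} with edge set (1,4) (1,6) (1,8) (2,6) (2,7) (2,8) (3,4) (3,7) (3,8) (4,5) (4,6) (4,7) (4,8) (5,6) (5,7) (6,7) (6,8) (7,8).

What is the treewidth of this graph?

A width-3 tree decomposition is:
Bags: B1 = {2, 6, 7, 8}  B2 = {4, 6, 7, 8}  B3 = {4, 5, 6, 7}  B4 = {3, 4, 7, 8}  B5 = {1, 4, 6, 8}
Tree: B1–B2, B2–B3, B2–B4, B2–B5
The largest bag has 4 vertices, giving width 3; this decomposition certifies tw(G) ≤ 3. On the other hand G contains the 4-clique {2, 6, 7, 8}. A clique must lie in a single bag of any decomposition, so no decomposition can have width below 3. Hence tw(G) = 3 exactly.

3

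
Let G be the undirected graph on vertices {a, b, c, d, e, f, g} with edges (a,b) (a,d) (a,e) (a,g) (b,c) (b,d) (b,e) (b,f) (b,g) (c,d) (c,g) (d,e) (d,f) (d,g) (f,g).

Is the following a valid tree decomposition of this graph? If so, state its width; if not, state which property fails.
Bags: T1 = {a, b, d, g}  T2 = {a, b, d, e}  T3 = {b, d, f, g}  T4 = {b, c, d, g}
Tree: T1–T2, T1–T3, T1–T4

Every vertex of G appears in some bag (union = {a, b, c, d, e, f, g}); every edge is covered by a bag; and for each vertex v the set of bags containing v is connected in the bag tree. The decomposition is therefore valid. The largest bag has 4 vertices, so the width is 3.

Yes; width 3.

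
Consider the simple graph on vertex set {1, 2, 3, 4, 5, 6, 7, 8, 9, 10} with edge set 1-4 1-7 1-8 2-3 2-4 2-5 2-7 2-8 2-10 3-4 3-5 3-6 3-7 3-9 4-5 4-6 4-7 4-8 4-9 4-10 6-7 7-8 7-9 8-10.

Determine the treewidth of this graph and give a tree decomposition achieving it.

Treewidth 3.
One optimal decomposition is:
Bags: B1 = {2, 3, 4, 7}  B2 = {2, 4, 7, 8}  B3 = {3, 4, 7, 9}  B4 = {2, 4, 8, 10}  B5 = {1, 4, 7, 8}  B6 = {3, 4, 6, 7}  B7 = {2, 3, 4, 5}
Tree: B1–B2, B1–B3, B2–B4, B2–B5, B1–B6, B1–B7

The largest bag has 4 vertices, giving width 3; this decomposition certifies tw(G) ≤ 3. For the lower bound, the 4 vertices {2, 4, 8, 10} are pairwise adjacent, and any tree decomposition puts a clique entirely inside one bag — forcing width ≥ 3. Hence tw(G) = 3 exactly.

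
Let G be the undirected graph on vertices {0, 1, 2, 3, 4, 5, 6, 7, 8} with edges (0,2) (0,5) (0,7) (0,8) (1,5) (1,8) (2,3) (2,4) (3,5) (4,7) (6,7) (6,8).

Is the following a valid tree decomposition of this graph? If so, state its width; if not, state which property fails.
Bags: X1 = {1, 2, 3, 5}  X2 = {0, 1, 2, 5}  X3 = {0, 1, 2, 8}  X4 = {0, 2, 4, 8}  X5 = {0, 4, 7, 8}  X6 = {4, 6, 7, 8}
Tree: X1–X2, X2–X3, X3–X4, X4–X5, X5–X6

Vertex coverage: the bags together contain {0, 1, 2, 3, 4, 5, 6, 7, 8}, the full vertex set. Edge coverage: each edge of G has both endpoints in at least one bag. Running intersection: for every vertex, the bags containing it form a connected subtree. All three properties hold, so this is a valid tree decomposition of width max|bag| − 1 = 3, and hence tw(G) ≤ 3.

Yes; width 3.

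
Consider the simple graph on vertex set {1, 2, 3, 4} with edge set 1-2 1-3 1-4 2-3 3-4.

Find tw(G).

A width-2 tree decomposition is:
Bags: B1 = {1, 3, 4}  B2 = {1, 2, 3}
Tree: B1–B2
Each bag holds 3 vertices, so the decomposition has width 2, which upper-bounds the treewidth. On the other hand G contains the 3-clique {1, 2, 3}. A clique must lie in a single bag of any decomposition, so no decomposition can have width below 2. Therefore the treewidth is 2.

2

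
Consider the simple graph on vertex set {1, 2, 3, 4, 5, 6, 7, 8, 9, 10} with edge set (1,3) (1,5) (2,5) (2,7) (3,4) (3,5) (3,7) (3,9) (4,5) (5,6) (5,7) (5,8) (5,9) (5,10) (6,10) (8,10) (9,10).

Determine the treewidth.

A width-2 tree decomposition is:
Bags: B1 = {3, 5, 9}  B2 = {5, 9, 10}  B3 = {1, 3, 5}  B4 = {5, 8, 10}  B5 = {5, 6, 10}  B6 = {3, 5, 7}  B7 = {2, 5, 7}  B8 = {3, 4, 5}
Tree: B1–B2, B1–B3, B2–B4, B4–B5, B1–B6, B6–B7, B3–B8
Each bag holds 3 vertices, so the decomposition has width 2, which upper-bounds the treewidth. Conversely, {2, 5, 7} is a clique of size 3, and the vertices of any clique must share a bag in every tree decomposition; so some bag has ≥ 3 vertices and tw(G) ≥ 2. Combining the bounds, tw(G) = 2.

2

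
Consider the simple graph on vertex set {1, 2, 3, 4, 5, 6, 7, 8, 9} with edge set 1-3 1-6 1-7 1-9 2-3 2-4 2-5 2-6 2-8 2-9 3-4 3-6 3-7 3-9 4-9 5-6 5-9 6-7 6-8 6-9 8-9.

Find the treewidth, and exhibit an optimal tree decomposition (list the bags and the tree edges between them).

Each bag holds 4 vertices, so the decomposition has width 3, which upper-bounds the treewidth. On the other hand G contains the 4-clique {2, 3, 4, 9}. A clique must lie in a single bag of any decomposition, so no decomposition can have width below 3. The upper and lower bounds meet at 3, so that is the treewidth.

Treewidth 3.
One optimal decomposition is:
Bags: B1 = {2, 3, 6, 9}  B2 = {1, 3, 6, 9}  B3 = {2, 6, 8, 9}  B4 = {2, 3, 4, 9}  B5 = {1, 3, 6, 7}  B6 = {2, 5, 6, 9}
Tree: B1–B2, B1–B3, B1–B4, B2–B5, B3–B6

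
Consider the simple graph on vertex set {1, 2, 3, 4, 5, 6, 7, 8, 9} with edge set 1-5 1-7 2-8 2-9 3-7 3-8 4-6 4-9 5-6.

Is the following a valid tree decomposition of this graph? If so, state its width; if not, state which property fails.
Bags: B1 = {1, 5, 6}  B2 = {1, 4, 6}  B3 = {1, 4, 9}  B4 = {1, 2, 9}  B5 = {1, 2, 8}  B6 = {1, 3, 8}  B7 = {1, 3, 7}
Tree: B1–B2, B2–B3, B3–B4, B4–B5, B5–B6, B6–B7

Yes; width 2.

Checking the three conditions: (i) the bags cover all of {1, 2, 3, 4, 5, 6, 7, 8, 9}; (ii) for each edge, some bag contains both endpoints; (iii) the bags containing any fixed vertex form a subtree. All hold, so the decomposition is valid with width 3 − 1 = 2.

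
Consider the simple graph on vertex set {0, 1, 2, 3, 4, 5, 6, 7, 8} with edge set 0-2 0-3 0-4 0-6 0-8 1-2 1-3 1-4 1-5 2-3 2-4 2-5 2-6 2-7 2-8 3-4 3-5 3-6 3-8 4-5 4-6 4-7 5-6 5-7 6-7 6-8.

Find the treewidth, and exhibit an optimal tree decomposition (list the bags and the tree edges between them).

Treewidth 4.
Bags: B1 = {1, 2, 3, 4, 5}  B2 = {2, 3, 4, 5, 6}  B3 = {0, 2, 3, 4, 6}  B4 = {0, 2, 3, 6, 8}  B5 = {2, 4, 5, 6, 7}
Tree: B1–B2, B2–B3, B3–B4, B2–B5

The largest bag has 5 vertices, giving width 4; this decomposition certifies tw(G) ≤ 4. Conversely, {0, 2, 3, 6, 8} is a clique of size 5, and the vertices of any clique must share a bag in every tree decomposition; so some bag has ≥ 5 vertices and tw(G) ≥ 4. The upper and lower bounds meet at 4, so that is the treewidth.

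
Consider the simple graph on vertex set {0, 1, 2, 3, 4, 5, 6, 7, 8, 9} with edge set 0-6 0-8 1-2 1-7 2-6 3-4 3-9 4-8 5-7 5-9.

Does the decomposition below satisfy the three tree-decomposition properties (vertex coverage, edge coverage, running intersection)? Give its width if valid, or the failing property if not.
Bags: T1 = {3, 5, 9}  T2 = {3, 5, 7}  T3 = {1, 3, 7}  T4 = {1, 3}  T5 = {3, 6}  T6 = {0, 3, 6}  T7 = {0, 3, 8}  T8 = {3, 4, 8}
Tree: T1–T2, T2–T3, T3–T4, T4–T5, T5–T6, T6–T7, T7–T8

No — vertex 2 appears in no bag.

A tree decomposition must satisfy three properties: every vertex lies in some bag; for every edge, both endpoints lie together in some bag; and for every vertex, the bags containing it form a connected subtree. Here vertex 2 appears in no bag, so the decomposition is invalid.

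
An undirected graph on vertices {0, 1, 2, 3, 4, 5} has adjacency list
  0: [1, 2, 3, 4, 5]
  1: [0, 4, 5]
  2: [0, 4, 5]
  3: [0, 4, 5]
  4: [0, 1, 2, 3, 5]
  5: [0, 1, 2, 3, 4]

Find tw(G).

A width-3 tree decomposition is:
Bags: B1 = {0, 3, 4, 5}  B2 = {0, 1, 4, 5}  B3 = {0, 2, 4, 5}
Tree: B1–B2, B2–B3
Each bag holds 4 vertices, so the decomposition has width 3, which upper-bounds the treewidth. Conversely, {0, 1, 4, 5} is a clique of size 4, and the vertices of any clique must share a bag in every tree decomposition; so some bag has ≥ 4 vertices and tw(G) ≥ 3. The upper and lower bounds meet at 3, so that is the treewidth.

3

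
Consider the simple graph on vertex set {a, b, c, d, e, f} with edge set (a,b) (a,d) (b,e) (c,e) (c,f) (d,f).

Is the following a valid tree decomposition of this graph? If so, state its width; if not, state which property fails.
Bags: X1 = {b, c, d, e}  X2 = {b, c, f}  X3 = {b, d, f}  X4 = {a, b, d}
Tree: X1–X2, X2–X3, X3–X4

A tree decomposition must satisfy three properties: every vertex lies in some bag; for every edge, both endpoints lie together in some bag; and for every vertex, the bags containing it form a connected subtree. Here bags containing vertex d are not connected in the tree, so the decomposition is invalid.

No — bags containing vertex d are not connected in the tree.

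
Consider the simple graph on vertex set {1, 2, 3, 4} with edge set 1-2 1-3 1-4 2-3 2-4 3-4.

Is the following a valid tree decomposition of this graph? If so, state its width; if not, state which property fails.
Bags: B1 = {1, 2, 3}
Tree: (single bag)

A tree decomposition must satisfy three properties: every vertex lies in some bag; for every edge, both endpoints lie together in some bag; and for every vertex, the bags containing it form a connected subtree. Here vertex 4 appears in no bag, so the decomposition is invalid.

No — vertex 4 appears in no bag.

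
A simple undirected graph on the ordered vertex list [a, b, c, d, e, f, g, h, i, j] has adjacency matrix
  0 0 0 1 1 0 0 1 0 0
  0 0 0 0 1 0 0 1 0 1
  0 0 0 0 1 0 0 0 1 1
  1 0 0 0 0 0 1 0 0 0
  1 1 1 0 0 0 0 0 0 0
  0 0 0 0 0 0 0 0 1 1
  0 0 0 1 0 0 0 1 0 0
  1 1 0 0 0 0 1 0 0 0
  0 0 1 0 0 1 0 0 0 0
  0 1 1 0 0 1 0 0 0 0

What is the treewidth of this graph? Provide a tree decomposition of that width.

Treewidth 2.
One such decomposition:
Bags: B1 = {f, i, j}  B2 = {c, i, j}  B3 = {b, c, j}  B4 = {b, c, e}  B5 = {b, e, h}  B6 = {a, e, h}  B7 = {a, g, h}  B8 = {a, d, g}
Tree: B1–B2, B2–B3, B3–B4, B4–B5, B5–B6, B6–B7, B7–B8

Each bag holds 3 vertices, so the decomposition has width 2, which upper-bounds the treewidth. Since f–i–c–j–f is a cycle in G, G is not acyclic. Forests are exactly the graphs of treewidth ≤ 1, so tw(G) ≥ 2. The upper and lower bounds meet at 2, so that is the treewidth.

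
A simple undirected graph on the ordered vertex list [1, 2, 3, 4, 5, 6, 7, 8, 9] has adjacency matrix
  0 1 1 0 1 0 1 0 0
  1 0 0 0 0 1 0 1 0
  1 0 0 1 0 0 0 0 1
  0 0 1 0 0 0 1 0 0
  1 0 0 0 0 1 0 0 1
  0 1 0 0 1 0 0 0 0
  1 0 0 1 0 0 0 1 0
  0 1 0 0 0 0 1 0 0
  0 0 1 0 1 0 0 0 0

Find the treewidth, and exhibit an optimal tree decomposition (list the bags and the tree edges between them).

Treewidth 3.
One such decomposition:
Bags: B1 = {3, 4, 5, 9}  B2 = {1, 3, 4, 5}  B3 = {1, 4, 5, 7}  B4 = {1, 5, 6, 7}  B5 = {1, 2, 6, 7}  B6 = {2, 6, 7, 8}
Tree: B1–B2, B2–B3, B3–B4, B4–B5, B5–B6

Each bag holds 4 vertices, so the decomposition has width 3, which upper-bounds the treewidth. For the lower bound: the 4 vertex sets {3,4,9}, {5}, {1}, {2,6,7,8} are disjoint, each induces a connected subgraph, and every pair is joined by at least one edge of G. Contracting each set to a single vertex therefore yields K_{4} as a minor, and since treewidth is minor-monotone, tw(G) ≥ tw(K_{4}) = 3. Hence tw(G) = 3 exactly.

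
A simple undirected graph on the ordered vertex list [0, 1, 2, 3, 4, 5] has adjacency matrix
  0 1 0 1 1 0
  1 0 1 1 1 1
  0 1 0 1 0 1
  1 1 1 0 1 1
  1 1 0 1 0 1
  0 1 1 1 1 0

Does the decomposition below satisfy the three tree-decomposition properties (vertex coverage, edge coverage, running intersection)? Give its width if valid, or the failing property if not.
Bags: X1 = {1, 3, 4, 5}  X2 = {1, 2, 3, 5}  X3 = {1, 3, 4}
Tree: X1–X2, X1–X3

A tree decomposition must satisfy three properties: every vertex lies in some bag; for every edge, both endpoints lie together in some bag; and for every vertex, the bags containing it form a connected subtree. Here vertex 0 appears in no bag, so the decomposition is invalid.

No — vertex 0 appears in no bag.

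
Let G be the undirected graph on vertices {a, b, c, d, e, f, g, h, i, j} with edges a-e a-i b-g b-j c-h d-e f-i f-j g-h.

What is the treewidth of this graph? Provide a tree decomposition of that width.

Every bag has size at most 2, so the width is 2 − 1 = 1 and tw(G) ≤ 1. Since G has at least one edge (e.g. d–e), it is not an edgeless graph, so tw(G) ≥ 1. The upper and lower bounds meet at 1, so that is the treewidth.

Treewidth 1.
One optimal decomposition is:
Bags: B1 = {d, e}  B2 = {a, e}  B3 = {a, i}  B4 = {f, i}  B5 = {f, j}  B6 = {b, j}  B7 = {b, g}  B8 = {g, h}  B9 = {c, h}
Tree: B1–B2, B2–B3, B3–B4, B4–B5, B5–B6, B6–B7, B7–B8, B8–B9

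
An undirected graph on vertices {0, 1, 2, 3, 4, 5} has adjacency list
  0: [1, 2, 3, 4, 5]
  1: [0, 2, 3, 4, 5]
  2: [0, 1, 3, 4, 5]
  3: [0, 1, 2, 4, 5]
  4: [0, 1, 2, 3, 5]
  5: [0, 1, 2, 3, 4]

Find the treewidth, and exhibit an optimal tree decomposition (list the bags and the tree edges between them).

A single bag containing all 6 vertices is trivially a valid decomposition of width 5. For the lower bound, the 6 vertices {0, 1, 2, 3, 4, 5} are pairwise adjacent, and any tree decomposition puts a clique entirely inside one bag — forcing width ≥ 5. Combining the bounds, tw(G) = 5.

Treewidth 5.
One optimal decomposition is:
Bags: B1 = {0, 1, 2, 3, 4, 5}
Tree: (single bag)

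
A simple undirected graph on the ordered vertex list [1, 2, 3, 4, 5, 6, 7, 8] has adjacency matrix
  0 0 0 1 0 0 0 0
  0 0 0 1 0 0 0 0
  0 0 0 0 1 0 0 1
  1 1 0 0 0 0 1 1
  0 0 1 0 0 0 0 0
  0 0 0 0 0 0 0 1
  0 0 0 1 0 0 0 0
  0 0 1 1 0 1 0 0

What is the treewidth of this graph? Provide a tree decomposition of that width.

Treewidth 1.
One optimal decomposition is:
Bags: B1 = {4, 7}  B2 = {1, 4}  B3 = {4, 8}  B4 = {3, 8}  B5 = {6, 8}  B6 = {2, 4}  B7 = {3, 5}
Tree: B1–B2, B2–B3, B3–B4, B4–B5, B1–B6, B4–B7

The largest bag has 2 vertices, giving width 1; this decomposition certifies tw(G) ≤ 1. Any graph with an edge has treewidth ≥ 1, and G has the edge 7–4. Hence tw(G) = 1 exactly.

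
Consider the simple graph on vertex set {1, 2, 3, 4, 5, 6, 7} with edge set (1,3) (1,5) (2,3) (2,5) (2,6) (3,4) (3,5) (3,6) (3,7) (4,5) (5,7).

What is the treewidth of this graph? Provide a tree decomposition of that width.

Treewidth 2.
One such decomposition:
Bags: B1 = {2, 3, 5}  B2 = {3, 5, 7}  B3 = {2, 3, 6}  B4 = {1, 3, 5}  B5 = {3, 4, 5}
Tree: B1–B2, B1–B3, B2–B4, B1–B5

The largest bag has 3 vertices, giving width 2; this decomposition certifies tw(G) ≤ 2. Conversely, {1, 3, 5} is a clique of size 3, and the vertices of any clique must share a bag in every tree decomposition; so some bag has ≥ 3 vertices and tw(G) ≥ 2. Therefore the treewidth is 2.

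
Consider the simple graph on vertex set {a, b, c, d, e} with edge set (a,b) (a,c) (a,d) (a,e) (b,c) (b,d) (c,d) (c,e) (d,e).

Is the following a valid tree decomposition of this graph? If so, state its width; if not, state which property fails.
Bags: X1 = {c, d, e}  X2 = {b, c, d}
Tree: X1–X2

A tree decomposition must satisfy three properties: every vertex lies in some bag; for every edge, both endpoints lie together in some bag; and for every vertex, the bags containing it form a connected subtree. Here vertex a appears in no bag, so the decomposition is invalid.

No — vertex a appears in no bag.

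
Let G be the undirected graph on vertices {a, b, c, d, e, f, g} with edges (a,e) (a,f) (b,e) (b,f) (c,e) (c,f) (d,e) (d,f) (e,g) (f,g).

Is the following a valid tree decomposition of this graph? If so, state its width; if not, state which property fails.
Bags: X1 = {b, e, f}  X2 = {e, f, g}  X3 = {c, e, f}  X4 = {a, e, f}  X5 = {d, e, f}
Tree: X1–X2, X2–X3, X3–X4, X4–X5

Every vertex of G appears in some bag (union = {a, b, c, d, e, f, g}); every edge is covered by a bag; and for each vertex v the set of bags containing v is connected in the bag tree. The decomposition is therefore valid. The largest bag has 3 vertices, so the width is 2.

Yes; width 2.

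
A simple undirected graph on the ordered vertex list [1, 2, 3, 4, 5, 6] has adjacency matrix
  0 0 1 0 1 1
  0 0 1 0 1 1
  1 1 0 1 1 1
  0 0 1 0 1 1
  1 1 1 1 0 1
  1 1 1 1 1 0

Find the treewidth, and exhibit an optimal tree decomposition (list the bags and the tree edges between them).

Every bag has size at most 4, so the width is 4 − 1 = 3 and tw(G) ≤ 3. For the lower bound, the 4 vertices {1, 3, 5, 6} are pairwise adjacent, and any tree decomposition puts a clique entirely inside one bag — forcing width ≥ 3. Hence tw(G) = 3 exactly.

Treewidth 3.
Bags: B1 = {2, 3, 5, 6}  B2 = {1, 3, 5, 6}  B3 = {3, 4, 5, 6}
Tree: B1–B2, B1–B3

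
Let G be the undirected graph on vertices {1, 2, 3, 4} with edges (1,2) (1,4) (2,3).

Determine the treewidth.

A width-1 tree decomposition is:
Bags: B1 = {2, 3}  B2 = {1, 2}  B3 = {1, 4}
Tree: B1–B2, B2–B3
The largest bag has 2 vertices, giving width 1; this decomposition certifies tw(G) ≤ 1. Any graph with an edge has treewidth ≥ 1, and G has the edge 2–3. The upper and lower bounds meet at 1, so that is the treewidth.

1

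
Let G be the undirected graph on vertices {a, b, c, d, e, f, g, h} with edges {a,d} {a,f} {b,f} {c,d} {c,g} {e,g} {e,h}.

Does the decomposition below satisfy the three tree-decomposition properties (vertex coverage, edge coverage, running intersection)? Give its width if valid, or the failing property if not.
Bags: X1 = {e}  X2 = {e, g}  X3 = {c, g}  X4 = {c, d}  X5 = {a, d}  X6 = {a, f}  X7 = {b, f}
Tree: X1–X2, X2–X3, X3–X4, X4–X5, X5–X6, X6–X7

A tree decomposition must satisfy three properties: every vertex lies in some bag; for every edge, both endpoints lie together in some bag; and for every vertex, the bags containing it form a connected subtree. Here vertex h appears in no bag, so the decomposition is invalid.

No — vertex h appears in no bag.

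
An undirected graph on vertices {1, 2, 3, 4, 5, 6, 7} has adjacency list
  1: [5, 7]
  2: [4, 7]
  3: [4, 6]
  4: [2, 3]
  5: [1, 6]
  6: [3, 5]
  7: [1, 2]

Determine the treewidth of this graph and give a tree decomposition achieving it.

Treewidth 2.
One such decomposition:
Bags: B1 = {2, 4, 7}  B2 = {1, 4, 7}  B3 = {1, 4, 5}  B4 = {4, 5, 6}  B5 = {3, 4, 6}
Tree: B1–B2, B2–B3, B3–B4, B4–B5

The largest bag has 3 vertices, giving width 2; this decomposition certifies tw(G) ≤ 2. The edges 4–2–7–1–5–6–3–4 form a cycle, so G is not a tree and its treewidth is at least 2. The upper and lower bounds meet at 2, so that is the treewidth.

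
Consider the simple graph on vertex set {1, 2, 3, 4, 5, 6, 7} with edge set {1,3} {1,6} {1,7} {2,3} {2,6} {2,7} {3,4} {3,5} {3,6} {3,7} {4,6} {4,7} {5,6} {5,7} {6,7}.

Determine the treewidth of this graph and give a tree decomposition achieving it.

Treewidth 3.
One optimal decomposition is:
Bags: B1 = {1, 3, 6, 7}  B2 = {3, 5, 6, 7}  B3 = {2, 3, 6, 7}  B4 = {3, 4, 6, 7}
Tree: B1–B2, B1–B3, B1–B4

Every bag has size at most 4, so the width is 4 − 1 = 3 and tw(G) ≤ 3. On the other hand G contains the 4-clique {1, 3, 6, 7}. A clique must lie in a single bag of any decomposition, so no decomposition can have width below 3. Hence tw(G) = 3 exactly.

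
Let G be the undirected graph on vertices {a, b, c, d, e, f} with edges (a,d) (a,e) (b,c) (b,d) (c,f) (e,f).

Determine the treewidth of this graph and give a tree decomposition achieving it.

Treewidth 2.
One optimal decomposition is:
Bags: B1 = {b, c, d}  B2 = {a, c, d}  B3 = {a, c, e}  B4 = {c, e, f}
Tree: B1–B2, B2–B3, B3–B4

Each bag holds 3 vertices, so the decomposition has width 2, which upper-bounds the treewidth. Since c–b–d–a–e–f–c is a cycle in G, G is not acyclic. Forests are exactly the graphs of treewidth ≤ 1, so tw(G) ≥ 2. The upper and lower bounds meet at 2, so that is the treewidth.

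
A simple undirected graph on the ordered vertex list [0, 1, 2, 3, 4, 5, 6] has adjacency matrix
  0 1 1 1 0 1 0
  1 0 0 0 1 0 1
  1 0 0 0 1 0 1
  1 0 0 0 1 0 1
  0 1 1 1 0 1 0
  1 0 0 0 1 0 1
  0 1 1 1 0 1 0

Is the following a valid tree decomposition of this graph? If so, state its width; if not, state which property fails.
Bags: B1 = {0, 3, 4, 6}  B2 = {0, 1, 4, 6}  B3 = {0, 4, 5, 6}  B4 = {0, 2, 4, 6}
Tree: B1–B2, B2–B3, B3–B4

Every vertex of G appears in some bag (union = {0, 1, 2, 3, 4, 5, 6}); every edge is covered by a bag; and for each vertex v the set of bags containing v is connected in the bag tree. The decomposition is therefore valid. The largest bag has 4 vertices, so the width is 3.

Yes; width 3.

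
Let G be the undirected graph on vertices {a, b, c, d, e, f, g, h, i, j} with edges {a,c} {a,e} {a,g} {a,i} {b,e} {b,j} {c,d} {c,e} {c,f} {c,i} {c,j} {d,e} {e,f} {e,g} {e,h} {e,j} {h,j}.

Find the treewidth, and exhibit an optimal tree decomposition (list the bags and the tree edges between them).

Each bag holds 3 vertices, so the decomposition has width 2, which upper-bounds the treewidth. On the other hand G contains the 3-clique {a, e, g}. A clique must lie in a single bag of any decomposition, so no decomposition can have width below 2. Therefore the treewidth is 2.

Treewidth 2.
One optimal decomposition is:
Bags: B1 = {a, c, i}  B2 = {a, c, e}  B3 = {c, e, j}  B4 = {a, e, g}  B5 = {b, e, j}  B6 = {c, e, f}  B7 = {e, h, j}  B8 = {c, d, e}
Tree: B1–B2, B2–B3, B2–B4, B3–B5, B3–B6, B3–B7, B3–B8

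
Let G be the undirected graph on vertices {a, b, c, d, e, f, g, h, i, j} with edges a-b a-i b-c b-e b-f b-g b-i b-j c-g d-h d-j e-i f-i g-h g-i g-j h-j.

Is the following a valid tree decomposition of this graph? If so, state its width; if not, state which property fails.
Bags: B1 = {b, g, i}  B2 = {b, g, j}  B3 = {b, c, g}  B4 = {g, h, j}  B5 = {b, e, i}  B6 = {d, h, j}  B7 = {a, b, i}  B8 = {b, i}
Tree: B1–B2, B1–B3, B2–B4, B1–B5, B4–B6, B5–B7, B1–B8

No — vertex f appears in no bag.

A tree decomposition must satisfy three properties: every vertex lies in some bag; for every edge, both endpoints lie together in some bag; and for every vertex, the bags containing it form a connected subtree. Here vertex f appears in no bag, so the decomposition is invalid.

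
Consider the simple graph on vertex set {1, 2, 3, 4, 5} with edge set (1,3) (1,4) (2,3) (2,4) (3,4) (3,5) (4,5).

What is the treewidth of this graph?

A width-2 tree decomposition is:
Bags: B1 = {3, 4, 5}  B2 = {2, 3, 4}  B3 = {1, 3, 4}
Tree: B1–B2, B1–B3
Each bag holds 3 vertices, so the decomposition has width 2, which upper-bounds the treewidth. On the other hand G contains the 3-clique {1, 3, 4}. A clique must lie in a single bag of any decomposition, so no decomposition can have width below 2. The upper and lower bounds meet at 2, so that is the treewidth.

2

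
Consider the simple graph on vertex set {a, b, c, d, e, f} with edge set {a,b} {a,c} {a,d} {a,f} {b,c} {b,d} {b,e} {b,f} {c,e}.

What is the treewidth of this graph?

2

A width-2 tree decomposition is:
Bags: B1 = {b, c, e}  B2 = {a, b, c}  B3 = {a, b, f}  B4 = {a, b, d}
Tree: B1–B2, B2–B3, B2–B4
Each bag holds 3 vertices, so the decomposition has width 2, which upper-bounds the treewidth. For the lower bound, the 3 vertices {b, c, e} are pairwise adjacent, and any tree decomposition puts a clique entirely inside one bag — forcing width ≥ 2. Therefore the treewidth is 2.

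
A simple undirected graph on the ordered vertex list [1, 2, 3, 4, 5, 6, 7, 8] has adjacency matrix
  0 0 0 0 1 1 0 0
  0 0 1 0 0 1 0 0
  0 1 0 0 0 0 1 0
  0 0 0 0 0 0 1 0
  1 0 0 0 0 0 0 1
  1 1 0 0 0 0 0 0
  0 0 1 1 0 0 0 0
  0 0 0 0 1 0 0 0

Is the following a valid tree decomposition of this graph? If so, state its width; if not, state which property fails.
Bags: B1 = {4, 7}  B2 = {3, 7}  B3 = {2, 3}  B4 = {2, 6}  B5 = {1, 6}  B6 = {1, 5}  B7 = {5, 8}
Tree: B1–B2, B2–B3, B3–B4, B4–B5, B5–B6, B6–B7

Every vertex of G appears in some bag (union = {1, 2, 3, 4, 5, 6, 7, 8}); every edge is covered by a bag; and for each vertex v the set of bags containing v is connected in the bag tree. The decomposition is therefore valid. The largest bag has 2 vertices, so the width is 1.

Yes; width 1.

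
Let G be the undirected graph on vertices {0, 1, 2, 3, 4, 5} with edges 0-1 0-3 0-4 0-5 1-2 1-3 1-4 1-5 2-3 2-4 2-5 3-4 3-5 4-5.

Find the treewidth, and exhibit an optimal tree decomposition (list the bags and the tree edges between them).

Treewidth 4.
One optimal decomposition is:
Bags: B1 = {1, 2, 3, 4, 5}  B2 = {0, 1, 3, 4, 5}
Tree: B1–B2

Every bag has size at most 5, so the width is 5 − 1 = 4 and tw(G) ≤ 4. On the other hand G contains the 5-clique {0, 1, 3, 4, 5}. A clique must lie in a single bag of any decomposition, so no decomposition can have width below 4. Therefore the treewidth is 4.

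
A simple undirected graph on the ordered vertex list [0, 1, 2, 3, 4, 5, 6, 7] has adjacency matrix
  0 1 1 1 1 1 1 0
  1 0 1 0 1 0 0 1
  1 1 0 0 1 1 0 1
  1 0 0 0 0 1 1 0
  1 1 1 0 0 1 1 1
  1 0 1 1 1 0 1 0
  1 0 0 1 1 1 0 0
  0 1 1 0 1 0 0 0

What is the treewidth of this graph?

A width-3 tree decomposition is:
Bags: B1 = {0, 2, 4, 5}  B2 = {0, 4, 5, 6}  B3 = {0, 1, 2, 4}  B4 = {0, 3, 5, 6}  B5 = {1, 2, 4, 7}
Tree: B1–B2, B1–B3, B2–B4, B3–B5
Each bag holds 4 vertices, so the decomposition has width 3, which upper-bounds the treewidth. On the other hand G contains the 4-clique {0, 3, 5, 6}. A clique must lie in a single bag of any decomposition, so no decomposition can have width below 3. The upper and lower bounds meet at 3, so that is the treewidth.

3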